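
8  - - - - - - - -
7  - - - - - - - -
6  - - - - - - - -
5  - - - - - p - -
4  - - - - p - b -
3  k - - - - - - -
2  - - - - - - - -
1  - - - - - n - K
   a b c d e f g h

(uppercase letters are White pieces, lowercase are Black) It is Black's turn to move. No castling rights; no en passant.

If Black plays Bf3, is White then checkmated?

no

After Bf3: white king on h1; in check: yes, from the black bishop on f3.
White has 1 legal reply: Kg1.
In check but a legal move exists → not checkmate.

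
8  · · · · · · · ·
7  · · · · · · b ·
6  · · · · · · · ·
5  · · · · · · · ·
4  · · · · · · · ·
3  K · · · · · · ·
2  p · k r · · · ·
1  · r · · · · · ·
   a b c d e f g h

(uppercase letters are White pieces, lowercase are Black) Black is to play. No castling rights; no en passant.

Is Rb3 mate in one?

no

After Rb3: white king on a3; in check: yes, from the black rook on b3.
White has 2 legal replies: Ka4, Kxa2.
In check but a legal move exists → not checkmate.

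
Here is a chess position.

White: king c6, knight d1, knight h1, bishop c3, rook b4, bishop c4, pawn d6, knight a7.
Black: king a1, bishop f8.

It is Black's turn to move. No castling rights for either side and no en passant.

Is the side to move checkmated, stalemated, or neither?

Black to move; black king on a1.
In check: yes, from the white bishop on c3.
King squares — b1: attacked by Rb4; a2: attacked by Bc4; b2: attacked by Nd1.
Legal moves for Black: none.
In check with no legal moves → checkmate.

checkmate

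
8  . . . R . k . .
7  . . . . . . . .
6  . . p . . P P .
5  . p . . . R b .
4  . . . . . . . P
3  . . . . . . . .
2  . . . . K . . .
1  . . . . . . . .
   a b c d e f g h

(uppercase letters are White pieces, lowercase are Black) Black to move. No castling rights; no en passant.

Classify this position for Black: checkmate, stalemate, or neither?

Black to move; black king on f8.
In check: yes, from the white rook on d8.
King squares — e7: attacked by Pf6; f7: attacked by Pg6; g7: attacked by Pf6; e8: attacked by Rd8; g8: attacked by Rd8.
Legal moves for Black: none.
In check with no legal moves → checkmate.

checkmate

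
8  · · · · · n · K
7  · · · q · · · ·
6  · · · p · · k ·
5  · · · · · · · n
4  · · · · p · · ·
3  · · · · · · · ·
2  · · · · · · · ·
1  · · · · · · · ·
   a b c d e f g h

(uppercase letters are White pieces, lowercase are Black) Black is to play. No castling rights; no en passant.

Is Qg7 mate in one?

After Qg7: white king on h8; in check: yes, from the black queen on g7.
King squares — g7: attacked by Nh5; h7: attacked by Kg6; g8: attacked by Qg7.
White has no legal moves → checkmate.

yes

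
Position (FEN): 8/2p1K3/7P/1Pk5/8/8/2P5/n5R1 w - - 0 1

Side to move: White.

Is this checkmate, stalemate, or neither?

neither

White to move; white king on e7.
In check: no.
Legal moves for White include: Kf8, Ke8, Kd8, Kf7, Kd7, Kf6, Ke6, Rg8, Rg7, Rg6, Rg5+, Rg4, Rg3, Rg2, Rh1, Rf1, Re1, Rd1, ... (list truncated; more exist).
White has legal moves and is not in check → neither.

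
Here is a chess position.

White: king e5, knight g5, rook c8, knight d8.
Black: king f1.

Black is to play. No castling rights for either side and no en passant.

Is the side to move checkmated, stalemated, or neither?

neither

Black to move; black king on f1.
In check: no.
Legal moves for Black: Kg2, Kf2, Ke2, Kg1, Ke1.
Black has 5 legal moves and is not in check → neither.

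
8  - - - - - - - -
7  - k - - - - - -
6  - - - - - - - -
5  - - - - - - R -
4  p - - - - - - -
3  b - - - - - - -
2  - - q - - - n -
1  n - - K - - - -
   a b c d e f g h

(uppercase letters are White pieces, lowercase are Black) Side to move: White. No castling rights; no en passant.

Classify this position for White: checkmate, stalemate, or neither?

checkmate

White to move; white king on d1.
In check: yes, from the black queen on c2.
King squares — c1: attacked by Qc2; e1: attacked by Ng2; c2: attacked by Na1; d2: attacked by Qc2; e2: attacked by Qc2.
Legal moves for White: none.
In check with no legal moves → checkmate.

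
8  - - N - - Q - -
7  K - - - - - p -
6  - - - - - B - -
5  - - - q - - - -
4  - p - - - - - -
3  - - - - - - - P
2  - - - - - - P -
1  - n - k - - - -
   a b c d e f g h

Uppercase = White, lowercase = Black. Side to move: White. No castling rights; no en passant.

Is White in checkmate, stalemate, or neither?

White to move; white king on a7.
In check: no.
Legal moves for White include: Qh8, Qg8, Qe8, Qd8, Qxg7, Qf7, Qe7, Qd6, Qc5, Qxb4, Ne7, Nd6, Nb6, Kb8, Kb6, Ka6, Bd8, Bxg7, ... (list truncated; more exist).
White has legal moves and is not in check → neither.

neither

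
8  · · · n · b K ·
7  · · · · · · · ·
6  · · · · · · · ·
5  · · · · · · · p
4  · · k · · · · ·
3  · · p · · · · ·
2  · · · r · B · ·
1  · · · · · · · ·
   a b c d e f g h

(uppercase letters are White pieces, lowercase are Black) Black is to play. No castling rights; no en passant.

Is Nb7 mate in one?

After Nb7: white king on g8; in check: no.
White is not in check, so this cannot be checkmate.

no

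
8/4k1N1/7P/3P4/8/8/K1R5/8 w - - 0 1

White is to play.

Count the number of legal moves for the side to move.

24

White to move; king on a2.
In check: no.
Legal moves: Ne8, Ne6, Nh5, Nf5+, Rc8, Rc7+, Rc6, Rc5, Rc4, Rc3, Rh2, Rg2, Rf2, Re2+, Rd2, Rb2, Rc1, Kb3, Ka3, Kb2, Kb1, Ka1, h7, d6+.
Count: 24.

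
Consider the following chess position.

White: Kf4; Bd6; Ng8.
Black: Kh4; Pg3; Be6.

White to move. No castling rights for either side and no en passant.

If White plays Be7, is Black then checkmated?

no

After Be7: black king on h4; in check: yes, from the white bishop on e7.
Black has 2 legal replies: Kh5, Kh3.
In check but a legal move exists → not checkmate.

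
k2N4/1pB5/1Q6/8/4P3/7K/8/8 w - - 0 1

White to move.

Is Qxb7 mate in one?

yes

After Qxb7: black king on a8; in check: yes, from the white queen on b7.
King squares — a7: attacked by Qb7; b7: attacked by Nd8; b8: attacked by Qb7.
Black has no legal moves → checkmate.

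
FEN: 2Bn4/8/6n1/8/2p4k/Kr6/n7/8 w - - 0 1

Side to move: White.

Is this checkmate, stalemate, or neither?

neither

White to move; white king on a3.
In check: yes, from the black rook on b3.
Legal moves for White: Ka4, Kxa2.
White is in check but has 2 legal moves → neither.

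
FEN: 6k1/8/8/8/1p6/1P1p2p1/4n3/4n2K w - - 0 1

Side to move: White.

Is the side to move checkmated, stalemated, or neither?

White to move; white king on h1.
In check: no.
King squares — g1: attacked by Ne2; g2: attacked by Ne1; h2: attacked by Pg3.
Legal moves for White: none.
Not in check and no legal moves → stalemate.

stalemate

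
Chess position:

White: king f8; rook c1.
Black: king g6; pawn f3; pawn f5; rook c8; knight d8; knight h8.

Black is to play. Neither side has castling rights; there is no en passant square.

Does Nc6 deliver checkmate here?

yes

After Nc6: white king on f8; in check: yes, from the black rook on c8.
King squares — e7: attacked by Nc6; f7: attacked by Kg6; g7: attacked by Kg6; e8: attacked by Rc8; g8: attacked by Rc8.
White has no legal moves → checkmate.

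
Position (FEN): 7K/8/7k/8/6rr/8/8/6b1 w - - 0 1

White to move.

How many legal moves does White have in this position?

White to move; king on h8.
In check: no.
Legal moves: none.
Count: 0.

0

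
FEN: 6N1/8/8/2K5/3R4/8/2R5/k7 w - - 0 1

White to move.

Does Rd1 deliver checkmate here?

yes

After Rd1: black king on a1; in check: yes, from the white rook on d1.
King squares — b1: attacked by Rd1; a2: attacked by Rc2; b2: attacked by Rc2.
Black has no legal moves → checkmate.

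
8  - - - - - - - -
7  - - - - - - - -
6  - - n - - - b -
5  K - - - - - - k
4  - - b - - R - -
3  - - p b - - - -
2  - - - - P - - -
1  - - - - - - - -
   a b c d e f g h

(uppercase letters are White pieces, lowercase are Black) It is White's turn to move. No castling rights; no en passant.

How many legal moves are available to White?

White to move; king on a5.
In check: yes, from the black knight on c6.
Legal moves: Kb6, Ka4.
Count: 2.

2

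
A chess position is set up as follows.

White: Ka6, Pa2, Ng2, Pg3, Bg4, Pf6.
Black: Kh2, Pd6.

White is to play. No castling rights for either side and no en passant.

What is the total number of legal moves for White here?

21

White to move; king on a6.
In check: no.
Legal moves: Kb7, Ka7, Kb6, Kb5, Ka5, Bc8, Bd7, Be6, Bh5, Bf5, Bh3, Bf3, Be2, Bd1, Nh4, Nf4, Ne3, Ne1, f7, a3, a4.
Count: 21.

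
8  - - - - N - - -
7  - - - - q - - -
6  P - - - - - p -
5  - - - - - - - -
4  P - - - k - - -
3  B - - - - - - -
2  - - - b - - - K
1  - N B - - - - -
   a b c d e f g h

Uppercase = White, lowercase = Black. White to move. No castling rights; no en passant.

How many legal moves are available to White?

White to move; king on h2.
In check: no.
Legal moves: Ng7, Nc7, Nf6+, Nd6+, Bxe7, Bd6, Bc5, Bb4, Bab2, Kh3, Kg3, Kg2, Kh1, Kg1, Bxd2, Bcb2, Nc3+, Nxd2+, a7, a5.
Count: 20.

20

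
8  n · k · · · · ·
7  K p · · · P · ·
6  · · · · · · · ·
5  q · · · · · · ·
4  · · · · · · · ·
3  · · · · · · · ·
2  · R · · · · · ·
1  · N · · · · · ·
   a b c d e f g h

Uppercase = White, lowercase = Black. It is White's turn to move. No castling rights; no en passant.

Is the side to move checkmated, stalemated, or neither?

White to move; white king on a7.
In check: yes, from the black queen on a5.
King squares — a6: attacked by Qa5; b6: attacked by Qa5; b7: attacked by Kc8; a8: attacked by Qa5; b8: attacked by Kc8.
Legal moves for White: none.
In check with no legal moves → checkmate.

checkmate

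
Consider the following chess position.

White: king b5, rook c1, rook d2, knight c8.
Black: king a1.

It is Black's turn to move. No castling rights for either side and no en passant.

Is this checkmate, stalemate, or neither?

checkmate

Black to move; black king on a1.
In check: yes, from the white rook on c1.
King squares — b1: attacked by Rc1; a2: attacked by Rd2; b2: attacked by Rd2.
Legal moves for Black: none.
In check with no legal moves → checkmate.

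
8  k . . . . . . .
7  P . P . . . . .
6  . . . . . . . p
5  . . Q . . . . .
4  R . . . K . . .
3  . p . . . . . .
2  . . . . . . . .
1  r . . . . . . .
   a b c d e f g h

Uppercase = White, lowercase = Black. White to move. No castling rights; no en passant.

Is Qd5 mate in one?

yes

After Qd5: black king on a8; in check: yes, from the white queen on d5.
King squares — a7: attacked by Ra4; b7: attacked by Qd5; b8: attacked by Pa7.
Black has no legal moves → checkmate.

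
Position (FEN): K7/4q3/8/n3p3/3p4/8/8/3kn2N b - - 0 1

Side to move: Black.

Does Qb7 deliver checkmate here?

yes

After Qb7: white king on a8; in check: yes, from the black queen on b7.
King squares — a7: attacked by Qb7; b7: attacked by Na5; b8: attacked by Qb7.
White has no legal moves → checkmate.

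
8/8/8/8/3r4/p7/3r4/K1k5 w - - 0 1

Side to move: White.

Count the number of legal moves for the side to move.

White to move; king on a1.
In check: no.
Legal moves: none.
Count: 0.

0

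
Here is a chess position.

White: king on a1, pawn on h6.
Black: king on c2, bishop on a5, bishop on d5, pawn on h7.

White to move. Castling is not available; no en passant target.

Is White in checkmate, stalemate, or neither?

White to move; white king on a1.
In check: no.
King squares — b1: attacked by Kc2; a2: attacked by Bd5; b2: attacked by Kc2.
Legal moves for White: none.
Not in check and no legal moves → stalemate.

stalemate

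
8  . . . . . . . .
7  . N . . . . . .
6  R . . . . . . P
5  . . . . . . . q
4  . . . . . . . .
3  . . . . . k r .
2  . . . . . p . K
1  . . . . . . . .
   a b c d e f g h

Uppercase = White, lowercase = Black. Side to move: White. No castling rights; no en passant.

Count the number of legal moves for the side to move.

White to move; king on h2.
In check: yes, from the black queen on h5.
Legal moves: none.
Count: 0.

0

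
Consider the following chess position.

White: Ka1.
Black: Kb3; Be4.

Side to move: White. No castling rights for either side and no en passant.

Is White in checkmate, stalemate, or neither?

stalemate

White to move; white king on a1.
In check: no.
King squares — b1: attacked by Be4; a2: attacked by Kb3; b2: attacked by Kb3.
Legal moves for White: none.
Not in check and no legal moves → stalemate.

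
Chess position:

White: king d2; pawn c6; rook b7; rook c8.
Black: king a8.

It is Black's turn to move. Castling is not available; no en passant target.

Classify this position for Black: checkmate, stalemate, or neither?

Black to move; black king on a8.
In check: yes, from the white rook on c8.
King squares — a7: attacked by Rb7; b7: attacked by Pc6; b8: attacked by Rb7.
Legal moves for Black: none.
In check with no legal moves → checkmate.

checkmate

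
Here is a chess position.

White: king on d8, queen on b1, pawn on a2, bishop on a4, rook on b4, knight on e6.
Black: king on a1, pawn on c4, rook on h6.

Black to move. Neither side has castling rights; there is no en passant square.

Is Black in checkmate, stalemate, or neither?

checkmate

Black to move; black king on a1.
In check: yes, from the white queen on b1.
King squares — b1: attacked by Rb4; a2: attacked by Qb1; b2: attacked by Qb1.
Legal moves for Black: none.
In check with no legal moves → checkmate.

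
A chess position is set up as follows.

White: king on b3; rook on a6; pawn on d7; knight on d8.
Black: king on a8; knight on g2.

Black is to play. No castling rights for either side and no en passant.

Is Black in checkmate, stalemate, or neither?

Black to move; black king on a8.
In check: yes, from the white rook on a6.
Legal moves for Black: Kb8.
Black is in check but has 1 legal move → neither.

neither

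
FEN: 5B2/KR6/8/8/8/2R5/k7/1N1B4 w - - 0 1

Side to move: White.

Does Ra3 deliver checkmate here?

After Ra3: black king on a2; in check: yes, from the white rook on a3.
King squares — a1: attacked by Ra3; b1: attacked by Rb7; b2: attacked by Rb7; a3: attacked by Nb1; b3: attacked by Bd1.
Black has no legal moves → checkmate.

yes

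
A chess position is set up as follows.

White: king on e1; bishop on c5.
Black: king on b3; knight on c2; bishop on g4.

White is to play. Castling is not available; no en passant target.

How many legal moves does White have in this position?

3

White to move; king on e1.
In check: yes, from the black knight on c2.
Legal moves: Kf2, Kd2, Kf1.
Count: 3.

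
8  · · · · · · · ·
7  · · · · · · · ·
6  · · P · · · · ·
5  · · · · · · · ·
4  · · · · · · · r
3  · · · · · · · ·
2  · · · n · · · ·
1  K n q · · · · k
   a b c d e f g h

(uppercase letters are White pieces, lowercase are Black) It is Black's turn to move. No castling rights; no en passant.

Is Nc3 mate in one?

After Nc3: white king on a1; in check: yes, from the black queen on c1.
King squares — b1: attacked by Qc1; a2: attacked by Nc3; b2: attacked by Qc1.
White has no legal moves → checkmate.

yes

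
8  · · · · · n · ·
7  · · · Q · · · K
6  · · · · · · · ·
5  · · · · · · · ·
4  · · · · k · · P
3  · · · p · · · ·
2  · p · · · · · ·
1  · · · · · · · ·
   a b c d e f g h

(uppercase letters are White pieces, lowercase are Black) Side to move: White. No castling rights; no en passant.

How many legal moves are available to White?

White to move; king on h7.
In check: yes, from the black knight on f8.
Legal moves: Kh8, Kg8, Kg7, Kh6.
Count: 4.

4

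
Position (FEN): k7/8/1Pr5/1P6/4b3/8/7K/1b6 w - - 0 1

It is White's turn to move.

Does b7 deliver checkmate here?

no

After b7: black king on a8; in check: yes, from the white pawn on b7.
Black has 3 legal replies: Kb8, Kxb7, Ka7.
In check but a legal move exists → not checkmate.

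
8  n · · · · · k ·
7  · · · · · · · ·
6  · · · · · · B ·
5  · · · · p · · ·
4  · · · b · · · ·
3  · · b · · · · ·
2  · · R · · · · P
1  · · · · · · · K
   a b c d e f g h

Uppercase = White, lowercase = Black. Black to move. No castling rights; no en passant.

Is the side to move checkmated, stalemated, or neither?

neither

Black to move; black king on g8.
In check: no.
Legal moves for Black: Kh8, Kf8, Kg7, Nc7, Nb6, Ba7, Bb6, Bc5, Be3, Bf2, Bg1, Ba5, Bb4, Bd2, Bb2, Be1, Ba1, e4.
Black has 18 legal moves and is not in check → neither.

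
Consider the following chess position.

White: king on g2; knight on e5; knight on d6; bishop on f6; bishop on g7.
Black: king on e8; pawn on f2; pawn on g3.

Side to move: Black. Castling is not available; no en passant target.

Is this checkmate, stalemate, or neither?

checkmate

Black to move; black king on e8.
In check: yes, from the white knight on d6.
King squares — d7: attacked by Ne5; e7: attacked by Bf6; f7: attacked by Ne5; d8: attacked by Bf6; f8: attacked by Bg7.
Legal moves for Black: none.
In check with no legal moves → checkmate.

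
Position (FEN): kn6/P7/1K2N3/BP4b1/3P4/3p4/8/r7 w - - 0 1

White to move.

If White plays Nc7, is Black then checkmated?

After Nc7: black king on a8; in check: yes, from the white knight on c7.
King squares — a7: attacked by Kb6; b7: attacked by Kb6; b8: own knight.
Black has no legal moves → checkmate.

yes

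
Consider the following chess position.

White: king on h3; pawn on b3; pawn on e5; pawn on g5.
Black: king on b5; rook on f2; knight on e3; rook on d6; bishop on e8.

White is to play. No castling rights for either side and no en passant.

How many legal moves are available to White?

White to move; king on h3.
In check: no.
Legal moves: Kh4, Kg3, exd6, g6, e6, b4.
Count: 6.

6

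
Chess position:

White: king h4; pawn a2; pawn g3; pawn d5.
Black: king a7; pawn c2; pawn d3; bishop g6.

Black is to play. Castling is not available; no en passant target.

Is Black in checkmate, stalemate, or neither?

neither

Black to move; black king on a7.
In check: no.
Legal moves for Black: Kb8, Ka8, Kb7, Kb6, Ka6, Be8, Bh7, Bf7, Bh5, Bf5, Be4, d2, c1=Q, c1=R, c1=B, c1=N.
Black has 16 legal moves and is not in check → neither.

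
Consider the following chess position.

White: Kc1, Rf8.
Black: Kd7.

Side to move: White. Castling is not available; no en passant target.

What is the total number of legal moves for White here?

White to move; king on c1.
In check: no.
Legal moves: Rh8, Rg8, Re8, Rd8+, Rc8, Rb8, Ra8, Rf7+, Rf6, Rf5, Rf4, Rf3, Rf2, Rf1, Kd2, Kc2, Kb2, Kd1, Kb1.
Count: 19.

19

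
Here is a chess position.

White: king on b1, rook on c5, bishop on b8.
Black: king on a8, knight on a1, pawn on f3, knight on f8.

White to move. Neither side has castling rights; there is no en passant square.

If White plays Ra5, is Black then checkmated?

After Ra5: black king on a8; in check: yes, from the white rook on a5.
Black has 2 legal replies: Kxb8, Kb7.
In check but a legal move exists → not checkmate.

no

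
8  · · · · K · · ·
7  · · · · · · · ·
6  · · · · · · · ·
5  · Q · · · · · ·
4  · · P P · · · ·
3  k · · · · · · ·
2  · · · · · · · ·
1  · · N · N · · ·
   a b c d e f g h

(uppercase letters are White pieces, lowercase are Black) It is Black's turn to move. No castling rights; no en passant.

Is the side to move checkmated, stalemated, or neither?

stalemate

Black to move; black king on a3.
In check: no.
King squares — a2: attacked by Nc1; b2: attacked by Qb5; b3: attacked by Nc1; a4: attacked by Qb5; b4: attacked by Qb5.
Legal moves for Black: none.
Not in check and no legal moves → stalemate.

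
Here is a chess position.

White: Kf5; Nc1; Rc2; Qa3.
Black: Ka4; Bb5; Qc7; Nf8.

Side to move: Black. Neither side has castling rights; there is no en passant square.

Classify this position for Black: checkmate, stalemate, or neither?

Black to move; black king on a4.
In check: yes, from the white queen on a3.
King squares — a3: available; b3: attacked by Nc1; b4: attacked by Qa3; a5: attacked by Qa3; b5: own bishop.
Legal moves for Black: Kxa3.
Black is in check but has 1 legal move → neither.

neither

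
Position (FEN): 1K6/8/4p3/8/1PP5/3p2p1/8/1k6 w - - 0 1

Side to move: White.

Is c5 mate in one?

After c5: black king on b1; in check: no.
Black is not in check, so this cannot be checkmate.

no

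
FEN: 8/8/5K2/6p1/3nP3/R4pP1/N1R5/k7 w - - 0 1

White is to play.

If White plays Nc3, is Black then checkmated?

yes

After Nc3: black king on a1; in check: yes, from the white rook on a3.
King squares — b1: attacked by Nc3; a2: attacked by Rc2; b2: attacked by Rc2.
Black has no legal moves → checkmate.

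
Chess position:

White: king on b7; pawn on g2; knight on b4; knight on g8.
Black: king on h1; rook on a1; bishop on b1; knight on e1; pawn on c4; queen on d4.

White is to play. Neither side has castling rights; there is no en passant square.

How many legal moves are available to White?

15

White to move; king on b7.
In check: no.
Legal moves: Ne7, Nh6, Nf6, Kc8, Kb8, Kc7, Kc6, Nc6, Na6, Nd5, Nd3, Nc2, Na2, g3, g4.
Count: 15.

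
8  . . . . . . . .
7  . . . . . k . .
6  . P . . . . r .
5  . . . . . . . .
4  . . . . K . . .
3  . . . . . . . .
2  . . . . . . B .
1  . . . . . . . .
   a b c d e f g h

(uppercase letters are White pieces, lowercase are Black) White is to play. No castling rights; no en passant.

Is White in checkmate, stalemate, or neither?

neither

White to move; white king on e4.
In check: no.
Legal moves for White: Kf5, Ke5, Kd5, Kf4, Kd4, Kf3, Ke3, Kd3, Bh3, Bf3, Bh1, Bf1, b7.
White has 13 legal moves and is not in check → neither.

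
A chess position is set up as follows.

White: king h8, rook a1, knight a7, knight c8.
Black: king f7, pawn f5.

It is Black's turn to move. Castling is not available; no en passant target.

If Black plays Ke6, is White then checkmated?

no

After Ke6: white king on h8; in check: no.
White is not in check, so this cannot be checkmate.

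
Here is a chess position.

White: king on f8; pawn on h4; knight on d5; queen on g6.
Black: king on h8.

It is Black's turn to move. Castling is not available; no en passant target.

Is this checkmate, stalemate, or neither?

stalemate

Black to move; black king on h8.
In check: no.
King squares — g7: attacked by Qg6; h7: attacked by Qg6; g8: attacked by Qg6.
Legal moves for Black: none.
Not in check and no legal moves → stalemate.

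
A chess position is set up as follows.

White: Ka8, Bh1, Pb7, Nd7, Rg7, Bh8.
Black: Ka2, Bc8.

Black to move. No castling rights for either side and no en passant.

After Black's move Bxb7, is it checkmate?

no

After Bxb7: white king on a8; in check: yes, from the black bishop on b7.
White has 4 legal replies: Kb8, Kxb7, Ka7, Bxb7.
In check but a legal move exists → not checkmate.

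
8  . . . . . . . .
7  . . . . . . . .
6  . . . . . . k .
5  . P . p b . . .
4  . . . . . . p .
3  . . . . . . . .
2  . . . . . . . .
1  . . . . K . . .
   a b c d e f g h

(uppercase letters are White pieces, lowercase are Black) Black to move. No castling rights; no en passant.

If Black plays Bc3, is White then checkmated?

no

After Bc3: white king on e1; in check: yes, from the black bishop on c3.
White has 4 legal replies: Kf2, Ke2, Kf1, Kd1.
In check but a legal move exists → not checkmate.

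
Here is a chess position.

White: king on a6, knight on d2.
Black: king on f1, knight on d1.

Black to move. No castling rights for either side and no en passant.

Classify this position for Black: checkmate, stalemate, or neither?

Black to move; black king on f1.
In check: yes, from the white knight on d2.
Legal moves for Black: Kg2, Kf2, Ke2, Kg1, Ke1.
Black is in check but has 5 legal moves → neither.

neither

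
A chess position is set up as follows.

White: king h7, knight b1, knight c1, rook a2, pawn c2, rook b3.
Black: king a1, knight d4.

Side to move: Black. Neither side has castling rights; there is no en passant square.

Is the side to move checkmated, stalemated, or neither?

Black to move; black king on a1.
In check: yes, from the white rook on a2.
King squares — b1: attacked by Rb3; a2: attacked by Nc1; b2: attacked by Ra2.
Legal moves for Black: none.
In check with no legal moves → checkmate.

checkmate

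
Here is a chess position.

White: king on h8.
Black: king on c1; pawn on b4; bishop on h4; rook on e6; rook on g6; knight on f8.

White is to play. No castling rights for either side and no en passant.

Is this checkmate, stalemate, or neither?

stalemate

White to move; white king on h8.
In check: no.
King squares — g7: attacked by Rg6; h7: attacked by Nf8; g8: attacked by Rg6.
Legal moves for White: none.
Not in check and no legal moves → stalemate.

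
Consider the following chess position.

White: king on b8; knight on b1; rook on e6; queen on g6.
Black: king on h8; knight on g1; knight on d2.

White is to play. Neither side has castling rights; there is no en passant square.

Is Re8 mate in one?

After Re8: black king on h8; in check: yes, from the white rook on e8.
King squares — g7: attacked by Qg6; h7: attacked by Qg6; g8: attacked by Qg6.
Black has no legal moves → checkmate.

yes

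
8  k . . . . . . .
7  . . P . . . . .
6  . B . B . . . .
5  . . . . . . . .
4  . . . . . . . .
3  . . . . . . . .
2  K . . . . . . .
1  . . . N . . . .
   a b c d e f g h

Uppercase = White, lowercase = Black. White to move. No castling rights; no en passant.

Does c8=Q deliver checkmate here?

After c8=Q: black king on a8; in check: yes, from the white queen on c8.
King squares — a7: attacked by Bb6; b7: attacked by Qc8; b8: attacked by Bd6.
Black has no legal moves → checkmate.

yes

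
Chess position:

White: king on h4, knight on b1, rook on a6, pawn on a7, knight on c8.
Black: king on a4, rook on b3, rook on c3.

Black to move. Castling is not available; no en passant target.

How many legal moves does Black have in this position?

2

Black to move; king on a4.
In check: yes, from the white rook on a6.
Legal moves: Kb5, Kb4.
Count: 2.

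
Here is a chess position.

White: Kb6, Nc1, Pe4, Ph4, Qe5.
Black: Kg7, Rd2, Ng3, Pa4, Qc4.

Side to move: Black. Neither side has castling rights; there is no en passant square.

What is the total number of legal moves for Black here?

Black to move; king on g7.
In check: yes, from the white queen on e5.
Legal moves: Kg8, Kf8, Kh7, Kf7, Kh6, Kg6.
Count: 6.

6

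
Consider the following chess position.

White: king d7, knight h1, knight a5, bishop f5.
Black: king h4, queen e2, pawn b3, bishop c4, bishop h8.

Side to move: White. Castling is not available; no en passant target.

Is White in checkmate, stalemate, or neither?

White to move; white king on d7.
In check: no.
Legal moves for White include: Kd8, Kc8, Kc7, Kd6, Kc6, Bh7, Bg6, Be6, Bg4, Be4, Bh3, Bd3, Bc2, Bb1, Nb7, Nc6, Nxc4, Nxb3, ... (list truncated; more exist).
White has legal moves and is not in check → neither.

neither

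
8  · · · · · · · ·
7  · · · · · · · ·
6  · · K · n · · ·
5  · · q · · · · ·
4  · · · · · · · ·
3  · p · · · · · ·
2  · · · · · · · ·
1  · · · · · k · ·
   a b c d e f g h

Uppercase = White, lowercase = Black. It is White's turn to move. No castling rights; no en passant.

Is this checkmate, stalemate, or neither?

neither

White to move; white king on c6.
In check: yes, from the black queen on c5.
King squares — b5: attacked by Qc5; c5: attacked by Ne6; d5: attacked by Qc5; b6: attacked by Qc5; d6: attacked by Qc5; b7: available; c7: attacked by Qc5; d7: available.
Legal moves for White: Kd7, Kb7.
White is in check but has 2 legal moves → neither.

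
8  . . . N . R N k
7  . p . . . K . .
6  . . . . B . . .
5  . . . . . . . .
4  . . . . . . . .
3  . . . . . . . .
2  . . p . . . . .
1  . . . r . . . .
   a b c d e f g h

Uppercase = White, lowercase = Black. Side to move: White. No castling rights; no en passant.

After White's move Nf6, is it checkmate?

yes

After Nf6: black king on h8; in check: yes, from the white rook on f8.
King squares — g7: attacked by Kf7; h7: attacked by Nf6; g8: attacked by Nf6.
Black has no legal moves → checkmate.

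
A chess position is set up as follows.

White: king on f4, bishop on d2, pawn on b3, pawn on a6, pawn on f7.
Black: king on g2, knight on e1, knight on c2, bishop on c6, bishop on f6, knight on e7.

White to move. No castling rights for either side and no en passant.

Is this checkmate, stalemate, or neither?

neither

White to move; white king on f4.
In check: no.
Legal moves for White: Kg4, Ba5, Bb4, Be3, Bc3, Bxe1, Bc1, f8=Q, f8=R, f8=B, f8=N, a7, b4.
White has 13 legal moves and is not in check → neither.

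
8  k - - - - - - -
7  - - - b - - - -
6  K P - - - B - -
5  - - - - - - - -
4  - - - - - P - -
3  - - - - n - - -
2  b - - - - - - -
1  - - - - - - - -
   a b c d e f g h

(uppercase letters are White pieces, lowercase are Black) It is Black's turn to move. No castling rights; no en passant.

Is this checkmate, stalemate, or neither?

neither

Black to move; black king on a8.
In check: no.
Legal moves for Black include: Kb8, Be8, Bc8+, Bde6, Bc6, Bf5, Bb5+, Bg4, Ba4, Bh3, Nf5, Nd5, Ng4, Nc4, Ng2, Nc2, Nf1, Nd1, ... (list truncated; more exist).
Black has legal moves and is not in check → neither.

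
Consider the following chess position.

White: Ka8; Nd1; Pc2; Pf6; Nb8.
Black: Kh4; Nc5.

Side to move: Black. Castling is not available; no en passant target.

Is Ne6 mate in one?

After Ne6: white king on a8; in check: no.
White is not in check, so this cannot be checkmate.

no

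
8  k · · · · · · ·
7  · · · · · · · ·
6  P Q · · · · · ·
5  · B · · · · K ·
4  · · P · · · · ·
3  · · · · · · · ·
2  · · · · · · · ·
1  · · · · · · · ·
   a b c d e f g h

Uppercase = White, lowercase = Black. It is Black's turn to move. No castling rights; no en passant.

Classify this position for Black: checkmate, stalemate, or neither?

stalemate

Black to move; black king on a8.
In check: no.
King squares — a7: attacked by Qb6; b7: attacked by Pa6; b8: attacked by Qb6.
Legal moves for Black: none.
Not in check and no legal moves → stalemate.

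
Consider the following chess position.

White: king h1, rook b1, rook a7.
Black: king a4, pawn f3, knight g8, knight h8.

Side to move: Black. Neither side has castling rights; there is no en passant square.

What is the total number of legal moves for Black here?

Black to move; king on a4.
In check: yes, from the white rook on a7.
Legal moves: none.
Count: 0.

0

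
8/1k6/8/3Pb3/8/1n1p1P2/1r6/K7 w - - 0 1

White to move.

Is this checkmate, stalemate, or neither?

checkmate

White to move; white king on a1.
In check: yes, from the black knight on b3.
King squares — b1: attacked by Rb2; a2: attacked by Rb2; b2: attacked by Be5.
Legal moves for White: none.
In check with no legal moves → checkmate.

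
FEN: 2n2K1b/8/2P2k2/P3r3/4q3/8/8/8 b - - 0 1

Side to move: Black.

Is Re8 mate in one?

yes

After Re8: white king on f8; in check: yes, from the black rook on e8.
King squares — e7: attacked by Qe4; f7: attacked by Kf6; g7: attacked by Kf6; e8: attacked by Qe4; g8: attacked by Re8.
White has no legal moves → checkmate.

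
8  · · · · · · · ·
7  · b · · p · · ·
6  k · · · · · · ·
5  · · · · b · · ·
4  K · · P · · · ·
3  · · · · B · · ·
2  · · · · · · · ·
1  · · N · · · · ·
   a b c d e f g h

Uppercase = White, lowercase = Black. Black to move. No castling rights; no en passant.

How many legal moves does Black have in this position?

Black to move; king on a6.
In check: no.
Legal moves: Bc8, Ba8, Bc6+, Bd5, Be4, Bf3, Bg2, Bh1, Ka7, Kb6, Bh8, Bb8, Bg7, Bc7, Bf6, Bd6, Bf4, Bxd4, Bg3, Bh2, e6.
Count: 21.

21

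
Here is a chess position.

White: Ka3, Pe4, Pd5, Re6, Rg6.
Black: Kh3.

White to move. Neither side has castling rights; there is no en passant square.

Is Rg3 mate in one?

After Rg3: black king on h3; in check: yes, from the white rook on g3.
Black has 3 legal replies: Kh4, Kxg3, Kh2.
In check but a legal move exists → not checkmate.

no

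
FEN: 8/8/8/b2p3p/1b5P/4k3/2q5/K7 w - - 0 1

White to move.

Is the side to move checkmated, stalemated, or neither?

White to move; white king on a1.
In check: no.
King squares — b1: attacked by Qc2; a2: attacked by Qc2; b2: attacked by Qc2.
Legal moves for White: none.
Not in check and no legal moves → stalemate.

stalemate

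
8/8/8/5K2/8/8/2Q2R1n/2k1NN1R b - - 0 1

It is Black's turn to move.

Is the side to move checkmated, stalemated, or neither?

Black to move; black king on c1.
In check: yes, from the white queen on c2.
King squares — b1: attacked by Qc2; d1: attacked by Qc2; b2: attacked by Qc2; c2: attacked by Ne1; d2: attacked by Nf1.
Legal moves for Black: none.
In check with no legal moves → checkmate.

checkmate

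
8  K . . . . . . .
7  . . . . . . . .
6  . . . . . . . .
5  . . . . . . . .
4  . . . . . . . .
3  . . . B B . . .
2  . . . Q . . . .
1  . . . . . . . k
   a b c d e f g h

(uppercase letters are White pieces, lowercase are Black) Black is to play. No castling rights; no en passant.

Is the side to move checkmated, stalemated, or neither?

Black to move; black king on h1.
In check: no.
King squares — g1: attacked by Be3; g2: attacked by Qd2; h2: attacked by Qd2.
Legal moves for Black: none.
Not in check and no legal moves → stalemate.

stalemate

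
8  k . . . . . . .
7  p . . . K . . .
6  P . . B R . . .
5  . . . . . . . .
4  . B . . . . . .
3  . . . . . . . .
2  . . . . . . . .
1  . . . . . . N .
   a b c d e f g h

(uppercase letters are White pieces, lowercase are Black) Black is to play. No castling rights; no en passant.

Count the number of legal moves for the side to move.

0

Black to move; king on a8.
In check: no.
Legal moves: none.
Count: 0.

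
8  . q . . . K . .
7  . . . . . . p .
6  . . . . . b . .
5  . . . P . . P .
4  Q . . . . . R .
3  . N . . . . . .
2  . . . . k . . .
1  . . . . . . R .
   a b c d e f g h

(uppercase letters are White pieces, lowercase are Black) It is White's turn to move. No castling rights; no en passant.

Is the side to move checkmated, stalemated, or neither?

neither

White to move; white king on f8.
In check: yes, from the black queen on b8.
Legal moves for White: Kf7, Qe8+.
White is in check but has 2 legal moves → neither.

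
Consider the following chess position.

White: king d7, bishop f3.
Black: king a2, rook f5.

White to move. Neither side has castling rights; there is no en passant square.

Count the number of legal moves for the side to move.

19

White to move; king on d7.
In check: no.
Legal moves: Ke8, Kd8, Kc8, Ke7, Kc7, Ke6, Kd6, Kc6, Ba8, Bb7, Bc6, Bh5, Bd5+, Bg4, Be4, Bg2, Be2, Bh1, Bd1.
Count: 19.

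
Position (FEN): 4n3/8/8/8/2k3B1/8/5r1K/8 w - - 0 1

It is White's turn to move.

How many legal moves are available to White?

4

White to move; king on h2.
In check: yes, from the black rook on f2.
Legal moves: Kh3, Kg3, Kh1, Kg1.
Count: 4.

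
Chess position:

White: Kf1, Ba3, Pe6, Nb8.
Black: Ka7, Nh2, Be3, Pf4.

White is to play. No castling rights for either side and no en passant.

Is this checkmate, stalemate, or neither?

neither

White to move; white king on f1.
In check: yes, from the black knight on h2.
King squares — e1: available; g1: attacked by Be3; e2: available; f2: attacked by Be3; g2: available.
Legal moves for White: Kg2, Ke2, Ke1.
White is in check but has 3 legal moves → neither.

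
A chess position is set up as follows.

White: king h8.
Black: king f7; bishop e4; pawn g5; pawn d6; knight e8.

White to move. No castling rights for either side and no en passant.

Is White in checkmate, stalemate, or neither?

stalemate

White to move; white king on h8.
In check: no.
King squares — g7: attacked by Kf7; h7: attacked by Be4; g8: attacked by Kf7.
Legal moves for White: none.
Not in check and no legal moves → stalemate.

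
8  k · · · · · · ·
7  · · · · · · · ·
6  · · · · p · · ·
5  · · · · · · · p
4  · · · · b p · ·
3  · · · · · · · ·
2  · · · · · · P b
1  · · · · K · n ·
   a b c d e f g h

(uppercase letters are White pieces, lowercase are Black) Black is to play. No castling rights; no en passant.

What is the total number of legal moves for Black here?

21

Black to move; king on a8.
In check: no.
Legal moves: Kb8, Kb7, Ka7, Bh7, Bb7, Bg6, Bc6, Bf5, Bd5, Bf3, Bd3, Bxg2, Bc2, Bb1, Bg3+, Nh3, Nf3+, Ne2, e5, h4, f3.
Count: 21.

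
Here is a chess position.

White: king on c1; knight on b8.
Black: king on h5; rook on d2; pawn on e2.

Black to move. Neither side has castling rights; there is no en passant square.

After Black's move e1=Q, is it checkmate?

After e1=Q: white king on c1; in check: yes, from the black queen on e1.
King squares — b1: attacked by Qe1; d1: attacked by Qe1; b2: attacked by Rd2; c2: attacked by Rd2; d2: attacked by Qe1.
White has no legal moves → checkmate.

yes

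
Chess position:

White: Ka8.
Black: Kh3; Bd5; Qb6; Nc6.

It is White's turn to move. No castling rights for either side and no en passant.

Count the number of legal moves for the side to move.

0

White to move; king on a8.
In check: no.
Legal moves: none.
Count: 0.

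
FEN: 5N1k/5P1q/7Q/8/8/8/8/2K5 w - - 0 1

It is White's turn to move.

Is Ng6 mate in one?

yes

After Ng6: black king on h8; in check: yes, from the white knight on g6.
King squares — g7: attacked by Qh6; h7: own queen; g8: attacked by Pf7.
Black has no legal moves → checkmate.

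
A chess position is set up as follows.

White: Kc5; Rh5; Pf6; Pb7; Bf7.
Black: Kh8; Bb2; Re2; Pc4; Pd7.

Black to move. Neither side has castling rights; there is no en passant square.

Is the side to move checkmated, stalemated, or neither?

checkmate

Black to move; black king on h8.
In check: yes, from the white rook on h5.
King squares — g7: attacked by Pf6; h7: attacked by Rh5; g8: attacked by Bf7.
Legal moves for Black: none.
In check with no legal moves → checkmate.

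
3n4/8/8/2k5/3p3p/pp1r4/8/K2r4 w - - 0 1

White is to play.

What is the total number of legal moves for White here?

White to move; king on a1.
In check: yes, from the black rook on d1.
Legal moves: none.
Count: 0.

0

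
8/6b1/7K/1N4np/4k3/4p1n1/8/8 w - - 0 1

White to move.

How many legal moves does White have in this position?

White to move; king on h6.
In check: yes, from the black bishop on g7.
Legal moves: Kxg7, Kg6, Kxg5.
Count: 3.

3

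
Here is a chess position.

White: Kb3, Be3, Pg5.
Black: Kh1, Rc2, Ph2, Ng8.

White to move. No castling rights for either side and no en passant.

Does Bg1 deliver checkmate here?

After Bg1: black king on h1; in check: no.
Black is not in check, so this cannot be checkmate.

no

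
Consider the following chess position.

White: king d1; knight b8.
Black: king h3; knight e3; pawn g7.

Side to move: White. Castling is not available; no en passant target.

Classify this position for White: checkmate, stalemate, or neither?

neither

White to move; white king on d1.
In check: yes, from the black knight on e3.
Legal moves for White: Ke2, Kd2, Ke1, Kc1.
White is in check but has 4 legal moves → neither.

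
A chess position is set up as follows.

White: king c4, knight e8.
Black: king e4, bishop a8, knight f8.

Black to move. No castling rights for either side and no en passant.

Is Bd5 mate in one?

no

After Bd5: white king on c4; in check: yes, from the black bishop on d5.
White has 4 legal replies: Kc5, Kb5, Kb4, Kc3.
In check but a legal move exists → not checkmate.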